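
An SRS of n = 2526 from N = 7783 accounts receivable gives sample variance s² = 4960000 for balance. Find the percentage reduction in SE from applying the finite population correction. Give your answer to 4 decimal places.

f = n/N = 2526/7783 = 0.32455351.
SE_no-fpc = √(s²/n) = 44.312287; SE_fpc = √((1−f)s²/n) = 36.418297.
Ratio = √(1−f) = 0.82185551. Reduction = 100·(1 − 0.82185551) = 17.8144%.

17.8144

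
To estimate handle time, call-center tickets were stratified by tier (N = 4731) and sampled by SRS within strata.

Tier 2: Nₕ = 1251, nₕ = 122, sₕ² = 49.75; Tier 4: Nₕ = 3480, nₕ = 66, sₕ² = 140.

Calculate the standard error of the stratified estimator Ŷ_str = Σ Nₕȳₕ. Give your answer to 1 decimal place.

Var(Ŷ_str) = Σₕ Nₕ²(1 − fₕ)sₕ²/nₕ.
Tier 2: 1251²·(1 − 122/1251)·49.75/122 = 575949.63.
Tier 4: 3480²·(1 − 66/3480)·140/66 = 2.5201527 × 10^7.
Sum = 2.5777477 × 10^7.
SE = √(2.5777477 × 10^7) = 5077.2.

5077.2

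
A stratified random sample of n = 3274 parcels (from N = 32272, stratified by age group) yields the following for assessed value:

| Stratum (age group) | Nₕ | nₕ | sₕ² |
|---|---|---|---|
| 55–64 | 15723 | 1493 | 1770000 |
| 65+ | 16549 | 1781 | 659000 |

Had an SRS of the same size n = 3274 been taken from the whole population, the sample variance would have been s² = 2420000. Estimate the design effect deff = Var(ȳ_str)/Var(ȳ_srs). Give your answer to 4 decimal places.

Var(ȳ_str) = Σ Wₕ²(1−fₕ)sₕ²/nₕ with Wₕ = Nₕ/32272:
  55–64: (15723/32272)²·(1−1493/15723)·1770000/1493 = 254.6842
  65+: (16549/32272)²·(1−1781/16549)·659000/1781 = 86.828675
  → Var(ȳ_str) = 341.51288.
Var(ȳ_srs) = (1 − 3274/32272)·2420000/3274 = 664.16939.
deff = 341.51288 / 664.16939 = 0.5142.

0.5142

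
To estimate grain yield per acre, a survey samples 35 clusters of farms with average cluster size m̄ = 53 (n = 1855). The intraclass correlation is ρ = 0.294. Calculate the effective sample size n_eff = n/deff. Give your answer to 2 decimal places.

113.89

deff = 1 + (53 − 1)·0.294 = 1 + 15.288 = 16.288.
n_eff = 1855 / 16.288 = 113.89.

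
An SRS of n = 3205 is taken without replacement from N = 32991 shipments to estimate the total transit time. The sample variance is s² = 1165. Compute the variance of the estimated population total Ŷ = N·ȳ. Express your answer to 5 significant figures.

Var(Ŷ) = N²·Var(ȳ) = N²·(1 − n/N)·s²/n.
f = 3205/32991 = 0.09714771; Var(ȳ) = 0.90285229·1165/3205 = 0.32818188.
Var(Ŷ) = 32991² · 0.32818188 = 3.5719515 × 10^8.

3.5720 × 10^8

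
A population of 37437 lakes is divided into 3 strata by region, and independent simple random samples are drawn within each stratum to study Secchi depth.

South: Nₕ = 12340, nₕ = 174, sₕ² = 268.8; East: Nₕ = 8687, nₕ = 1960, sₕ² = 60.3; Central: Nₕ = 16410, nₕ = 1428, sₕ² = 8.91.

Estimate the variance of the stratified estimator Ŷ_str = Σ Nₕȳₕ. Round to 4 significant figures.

Var(Ŷ_str) = Σₕ Nₕ²(1 − fₕ)sₕ²/nₕ.
South: 12340²·(1 − 174/12340)·268.8/174 = 2.3192256 × 10^8.
East: 8687²·(1 − 1960/8687)·60.3/1960 = 1.797846 × 10^6.
Central: 16410²·(1 − 1428/16410)·8.91/1428 = 1.5340089 × 10^6.
Sum = 2.3525441 × 10^8.

2.353 × 10^8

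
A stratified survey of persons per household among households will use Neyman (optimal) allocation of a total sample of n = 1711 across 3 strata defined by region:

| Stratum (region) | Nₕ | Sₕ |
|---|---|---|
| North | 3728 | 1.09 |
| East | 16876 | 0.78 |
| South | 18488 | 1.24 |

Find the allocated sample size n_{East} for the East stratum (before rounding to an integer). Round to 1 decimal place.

560.9

Neyman allocation: nₕ = n·NₕSₕ / Σⱼ NⱼSⱼ.
Σ NⱼSⱼ = 3728·1.09 + 16876·0.78 + 18488·1.24 = 40151.92.
n_{East} = 1711·16876·0.78 / 40151.92 = 560.9.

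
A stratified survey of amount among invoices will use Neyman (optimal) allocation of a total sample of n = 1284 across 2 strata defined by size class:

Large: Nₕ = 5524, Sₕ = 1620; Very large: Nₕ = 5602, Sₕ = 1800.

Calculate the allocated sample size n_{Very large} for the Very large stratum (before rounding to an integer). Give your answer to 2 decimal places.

Neyman allocation: nₕ = n·NₕSₕ / Σⱼ NⱼSⱼ.
Σ NⱼSⱼ = 5524·1620 + 5602·1800 = 1.903248 × 10^7.
n_{Very large} = 1284·5602·1800 / (1.903248 × 10^7) = 680.28.

680.28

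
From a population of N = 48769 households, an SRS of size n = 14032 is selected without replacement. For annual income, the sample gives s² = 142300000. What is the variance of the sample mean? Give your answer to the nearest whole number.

Under SRS without replacement, Var(ȳ) = (1 − f)·s²/n with f = n/N = 14032/48769 = 0.28772376.
Var(ȳ) = (1 − 0.28772376)·142300000/14032 = 0.71227624·10141.106 = 7223.2689.

7223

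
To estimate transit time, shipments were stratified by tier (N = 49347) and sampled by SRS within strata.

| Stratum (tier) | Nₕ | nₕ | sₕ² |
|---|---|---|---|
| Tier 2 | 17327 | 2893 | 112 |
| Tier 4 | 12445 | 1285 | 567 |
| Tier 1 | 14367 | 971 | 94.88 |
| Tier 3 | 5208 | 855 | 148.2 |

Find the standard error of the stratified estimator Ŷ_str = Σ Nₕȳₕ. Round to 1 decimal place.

Var(Ŷ_str) = Σₕ Nₕ²(1 − fₕ)sₕ²/nₕ.
Tier 2: 17327²·(1 − 2893/17327)·112/2893 = 9.6823252 × 10^6.
Tier 4: 12445²·(1 − 1285/12445)·567/1285 = 6.128286 × 10^7.
Tier 1: 14367²·(1 − 971/14367)·94.88/971 = 1.8806011 × 10^7.
Tier 3: 5208²·(1 − 855/5208)·148.2/855 = 3.9295402 × 10^6.
Sum = 9.3700736 × 10^7.
SE = √(9.3700736 × 10^7) = 9679.9.

9679.9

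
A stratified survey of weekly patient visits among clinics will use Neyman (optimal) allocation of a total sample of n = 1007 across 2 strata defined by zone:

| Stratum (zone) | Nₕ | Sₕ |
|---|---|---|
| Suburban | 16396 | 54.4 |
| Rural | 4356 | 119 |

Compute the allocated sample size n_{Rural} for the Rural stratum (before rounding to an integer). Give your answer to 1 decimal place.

Neyman allocation: nₕ = n·NₕSₕ / Σⱼ NⱼSⱼ.
Σ NⱼSⱼ = 16396·54.4 + 4356·119 = 1.4103064 × 10^6.
n_{Rural} = 1007·4356·119 / (1.4103064 × 10^6) = 370.1.

370.1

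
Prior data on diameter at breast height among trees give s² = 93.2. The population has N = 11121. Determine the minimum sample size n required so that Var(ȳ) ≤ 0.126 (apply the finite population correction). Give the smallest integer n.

Without fpc, n₀ = s²/D = 93.2/0.126 = 739.6825.
With fpc, (1 − n/N)·s²/n ≤ D requires n ≥ n₀/(1 + n₀/N) = 739.6825/(1 + 739.6825/11121) = 693.5528.
Rounding up, n = 694.

694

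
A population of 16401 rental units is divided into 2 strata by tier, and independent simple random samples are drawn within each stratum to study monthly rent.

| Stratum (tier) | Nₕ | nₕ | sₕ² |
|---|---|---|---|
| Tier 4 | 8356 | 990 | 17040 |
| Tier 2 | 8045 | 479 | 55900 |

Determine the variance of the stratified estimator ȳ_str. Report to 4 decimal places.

30.3460

Var(ȳ_str) = Σₕ Wₕ²(1 − fₕ)sₕ²/nₕ with Wₕ = Nₕ/N, N = 16401.
Tier 4: Wₕ = 0.50948113; term = 0.50948113²·(1 − 0.11847774)·17040/990 = 3.9384368.
Tier 2: Wₕ = 0.49051887; term = 0.49051887²·(1 − 0.05954009)·55900/479 = 26.407545.
Sum = 30.345982.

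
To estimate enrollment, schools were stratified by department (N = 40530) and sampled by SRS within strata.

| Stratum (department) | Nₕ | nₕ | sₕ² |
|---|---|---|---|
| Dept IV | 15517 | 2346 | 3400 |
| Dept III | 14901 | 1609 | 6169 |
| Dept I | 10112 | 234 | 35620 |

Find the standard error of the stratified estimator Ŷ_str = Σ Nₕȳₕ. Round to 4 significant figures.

127500

Var(Ŷ_str) = Σₕ Nₕ²(1 − fₕ)sₕ²/nₕ.
Dept IV: 15517²·(1 − 2346/15517)·3400/2346 = 2.9619479 × 10^8.
Dept III: 14901²·(1 − 1609/14901)·6169/1609 = 7.593893 × 10^8.
Dept I: 10112²·(1 − 234/10112)·35620/234 = 1.520492 × 10^10.
Sum = 1.6260504 × 10^10.
SE = √(1.6260504 × 10^10) = 127500.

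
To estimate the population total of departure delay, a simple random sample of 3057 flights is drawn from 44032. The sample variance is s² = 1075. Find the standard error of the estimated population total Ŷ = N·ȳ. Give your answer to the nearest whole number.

Var(Ŷ) = N²·Var(ȳ) = N²·(1 − n/N)·s²/n.
f = 3057/44032 = 0.06942678; Var(ȳ) = 0.93057322·1075/3057 = 0.32723788.
Var(Ŷ) = 44032² · 0.32723788 = 6.3445437 × 10^8.
SE(Ŷ) = √(6.3445437 × 10^8) = 25188.

25188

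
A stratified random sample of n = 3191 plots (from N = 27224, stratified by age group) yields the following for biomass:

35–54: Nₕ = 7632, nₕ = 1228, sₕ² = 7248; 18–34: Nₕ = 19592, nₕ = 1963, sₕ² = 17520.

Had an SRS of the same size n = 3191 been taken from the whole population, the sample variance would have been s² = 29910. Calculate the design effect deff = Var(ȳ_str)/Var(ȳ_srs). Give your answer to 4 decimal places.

0.5497

Var(ȳ_str) = Σ Wₕ²(1−fₕ)sₕ²/nₕ with Wₕ = Nₕ/27224:
  35–54: (7632/27224)²·(1−1228/7632)·7248/1228 = 0.38922939
  18–34: (19592/27224)²·(1−1963/19592)·17520/1963 = 4.159263
  → Var(ȳ_str) = 4.5484924.
Var(ȳ_srs) = (1 − 3191/27224)·29910/3191 = 8.2745743.
deff = 4.5484924 / 8.2745743 = 0.5497.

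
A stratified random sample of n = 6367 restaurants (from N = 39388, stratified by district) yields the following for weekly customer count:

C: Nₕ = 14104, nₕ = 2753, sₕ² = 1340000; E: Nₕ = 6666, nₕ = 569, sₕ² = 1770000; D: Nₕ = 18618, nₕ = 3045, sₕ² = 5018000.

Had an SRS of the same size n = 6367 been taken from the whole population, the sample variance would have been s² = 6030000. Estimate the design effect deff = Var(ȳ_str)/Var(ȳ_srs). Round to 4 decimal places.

Var(ȳ_str) = Σ Wₕ²(1−fₕ)sₕ²/nₕ with Wₕ = Nₕ/39388:
  C: (14104/39388)²·(1−2753/14104)·1340000/2753 = 50.228146
  E: (6666/39388)²·(1−569/6666)·1770000/569 = 81.491938
  D: (18618/39388)²·(1−3045/18618)·5018000/3045 = 307.97879
  → Var(ȳ_str) = 439.69887.
Var(ȳ_srs) = (1 − 6367/39388)·6030000/6367 = 793.97852.
deff = 439.69887 / 793.97852 = 0.5538.

0.5538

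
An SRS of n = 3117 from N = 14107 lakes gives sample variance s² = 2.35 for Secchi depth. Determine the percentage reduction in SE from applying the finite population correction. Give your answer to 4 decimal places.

11.7364

f = n/N = 3117/14107 = 0.22095414.
SE_no-fpc = √(s²/n) = 0.027457787; SE_fpc = √((1−f)s²/n) = 0.024235224.
Ratio = √(1−f) = 0.88263575. Reduction = 100·(1 − 0.88263575) = 11.7364%.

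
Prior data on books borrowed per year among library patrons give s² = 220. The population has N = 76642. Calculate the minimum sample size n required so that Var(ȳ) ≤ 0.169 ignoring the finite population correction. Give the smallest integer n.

Without fpc, n₀ = s²/D = 220/0.169 = 1301.7751.
Rounding up, n = 1302.

1302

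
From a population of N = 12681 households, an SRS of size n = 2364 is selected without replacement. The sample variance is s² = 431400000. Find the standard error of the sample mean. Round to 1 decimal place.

Under SRS without replacement, Var(ȳ) = (1 − f)·s²/n with f = n/N = 2364/12681 = 0.18642063.
Var(ȳ) = (1 − 0.18642063)·431400000/2364 = 0.81357937·182487.31 = 148467.91.
SE(ȳ) = √(148467.91) = 385.3.

385.3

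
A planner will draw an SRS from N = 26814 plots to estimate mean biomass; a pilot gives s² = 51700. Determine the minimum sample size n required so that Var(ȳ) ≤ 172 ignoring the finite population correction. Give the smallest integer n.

301

Without fpc, n₀ = s²/D = 51700/172 = 300.5814.
Rounding up, n = 301.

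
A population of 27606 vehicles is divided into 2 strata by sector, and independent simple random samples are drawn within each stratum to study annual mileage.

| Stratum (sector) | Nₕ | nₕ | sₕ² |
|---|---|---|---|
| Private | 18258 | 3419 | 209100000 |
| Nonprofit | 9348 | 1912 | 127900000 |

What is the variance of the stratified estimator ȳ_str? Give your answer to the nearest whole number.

27844

Var(ȳ_str) = Σₕ Wₕ²(1 − fₕ)sₕ²/nₕ with Wₕ = Nₕ/N, N = 27606.
Private: Wₕ = 0.66137796; term = 0.66137796²·(1 − 0.18726038)·209100000/3419 = 21742.316.
Nonprofit: Wₕ = 0.33862204; term = 0.33862204²·(1 − 0.20453573)·127900000/1912 = 6101.4601.
Sum = 27843.776.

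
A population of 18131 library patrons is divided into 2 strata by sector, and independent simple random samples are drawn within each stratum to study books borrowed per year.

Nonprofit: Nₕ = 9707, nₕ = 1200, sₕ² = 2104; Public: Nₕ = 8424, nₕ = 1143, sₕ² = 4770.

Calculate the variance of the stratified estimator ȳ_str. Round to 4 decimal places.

1.2191

Var(ȳ_str) = Σₕ Wₕ²(1 − fₕ)sₕ²/nₕ with Wₕ = Nₕ/N, N = 18131.
Nonprofit: Wₕ = 0.53538139; term = 0.53538139²·(1 − 0.12362213)·2104/1200 = 0.44043562.
Public: Wₕ = 0.46461861; term = 0.46461861²·(1 − 0.13568376)·4770/1143 = 0.77864235.
Sum = 1.219078.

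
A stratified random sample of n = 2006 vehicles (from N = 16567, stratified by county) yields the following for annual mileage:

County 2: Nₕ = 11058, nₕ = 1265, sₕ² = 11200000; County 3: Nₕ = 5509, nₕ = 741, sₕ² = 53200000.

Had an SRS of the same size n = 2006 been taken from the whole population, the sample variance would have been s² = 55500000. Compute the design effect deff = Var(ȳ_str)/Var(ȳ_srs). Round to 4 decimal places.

0.4262

Var(ȳ_str) = Σ Wₕ²(1−fₕ)sₕ²/nₕ with Wₕ = Nₕ/16567:
  County 2: (11058/16567)²·(1−1265/11058)·11200000/1265 = 3493.2695
  County 3: (5509/16567)²·(1−741/5509)·53200000/741 = 6870.9169
  → Var(ȳ_str) = 10364.186.
Var(ȳ_srs) = (1 − 2006/16567)·55500000/2006 = 24316.966.
deff = 10364.186 / 24316.966 = 0.4262.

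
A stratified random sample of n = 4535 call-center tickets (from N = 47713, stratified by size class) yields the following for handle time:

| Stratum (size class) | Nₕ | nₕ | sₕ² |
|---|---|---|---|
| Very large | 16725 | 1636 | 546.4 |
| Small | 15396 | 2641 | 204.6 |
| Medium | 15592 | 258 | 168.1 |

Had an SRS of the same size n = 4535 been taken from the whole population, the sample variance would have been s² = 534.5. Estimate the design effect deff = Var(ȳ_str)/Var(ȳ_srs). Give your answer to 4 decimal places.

1.0513

Var(ȳ_str) = Σ Wₕ²(1−fₕ)sₕ²/nₕ with Wₕ = Nₕ/47713:
  Very large: (16725/47713)²·(1−1636/16725)·546.4/1636 = 0.037023761
  Small: (15396/47713)²·(1−2641/15396)·204.6/2641 = 0.0066827028
  Medium: (15592/47713)²·(1−258/15592)·168.1/258 = 0.068427685
  → Var(ȳ_str) = 0.11213415.
Var(ȳ_srs) = (1 − 4535/47713)·534.5/4535 = 0.10665868.
deff = 0.11213415 / 0.10665868 = 1.0513.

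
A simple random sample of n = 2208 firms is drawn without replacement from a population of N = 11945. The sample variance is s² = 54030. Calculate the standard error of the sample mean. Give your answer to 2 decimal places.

Under SRS without replacement, Var(ȳ) = (1 − f)·s²/n with f = n/N = 2208/11945 = 0.18484722.
Var(ȳ) = (1 − 0.18484722)·54030/2208 = 0.81515278·24.470109 = 19.946877.
SE(ȳ) = √(19.946877) = 4.47.

4.47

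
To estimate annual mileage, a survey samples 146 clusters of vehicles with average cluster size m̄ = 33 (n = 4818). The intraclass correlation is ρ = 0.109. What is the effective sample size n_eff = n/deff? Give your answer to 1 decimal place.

1073.5

deff = 1 + (33 − 1)·0.109 = 1 + 3.488 = 4.488.
n_eff = 4818 / 4.488 = 1073.5.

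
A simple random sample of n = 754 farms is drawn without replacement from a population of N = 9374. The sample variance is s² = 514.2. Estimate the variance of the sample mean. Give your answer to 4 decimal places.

0.6271

Under SRS without replacement, Var(ȳ) = (1 − f)·s²/n with f = n/N = 754/9374 = 0.08043525.
Var(ȳ) = (1 − 0.08043525)·514.2/754 = 0.91956475·0.68196286 = 0.62710901.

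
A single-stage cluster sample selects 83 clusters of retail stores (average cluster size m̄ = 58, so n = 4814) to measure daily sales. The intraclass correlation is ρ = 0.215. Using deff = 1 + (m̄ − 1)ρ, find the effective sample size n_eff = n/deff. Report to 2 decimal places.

363.18

deff = 1 + (58 − 1)·0.215 = 1 + 12.255 = 13.255.
n_eff = 4814 / 13.255 = 363.18.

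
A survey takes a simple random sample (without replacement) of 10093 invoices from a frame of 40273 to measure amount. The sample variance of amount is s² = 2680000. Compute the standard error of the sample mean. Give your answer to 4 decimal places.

Under SRS without replacement, Var(ȳ) = (1 − f)·s²/n with f = n/N = 10093/40273 = 0.25061456.
Var(ȳ) = (1 − 0.25061456)·2680000/10093 = 0.74938544·265.53057 = 198.98474.
SE(ȳ) = √(198.98474) = 14.1062.

14.1062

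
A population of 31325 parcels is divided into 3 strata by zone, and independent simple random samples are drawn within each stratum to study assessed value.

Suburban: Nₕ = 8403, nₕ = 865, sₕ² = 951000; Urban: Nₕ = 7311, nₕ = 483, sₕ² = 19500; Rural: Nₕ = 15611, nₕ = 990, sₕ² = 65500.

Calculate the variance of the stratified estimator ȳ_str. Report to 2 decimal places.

Var(ȳ_str) = Σₕ Wₕ²(1 − fₕ)sₕ²/nₕ with Wₕ = Nₕ/N, N = 31325.
Suburban: Wₕ = 0.26825219; term = 0.26825219²·(1 − 0.10293943)·951000/865 = 70.969664.
Urban: Wₕ = 0.23339186; term = 0.23339186²·(1 − 0.06606483)·19500/483 = 2.0538826.
Rural: Wₕ = 0.49835595; term = 0.49835595²·(1 − 0.06341682)·65500/990 = 15.389756.
Sum = 88.413303.

88.41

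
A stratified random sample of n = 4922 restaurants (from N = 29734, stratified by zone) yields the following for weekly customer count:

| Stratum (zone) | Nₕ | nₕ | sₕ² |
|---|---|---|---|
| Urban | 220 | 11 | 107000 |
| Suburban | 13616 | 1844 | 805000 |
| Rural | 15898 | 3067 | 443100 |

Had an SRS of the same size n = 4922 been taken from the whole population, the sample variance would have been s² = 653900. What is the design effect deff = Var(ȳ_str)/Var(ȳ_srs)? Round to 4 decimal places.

Var(ȳ_str) = Σ Wₕ²(1−fₕ)sₕ²/nₕ with Wₕ = Nₕ/29734:
  Urban: (220/29734)²·(1−11/220)·107000/11 = 0.50588684
  Suburban: (13616/29734)²·(1−1844/13616)·805000/1844 = 79.145839
  Rural: (15898/29734)²·(1−3067/15898)·443100/3067 = 33.333759
  → Var(ȳ_str) = 112.98548.
Var(ȳ_srs) = (1 − 4922/29734)·653900/4922 = 110.86084.
deff = 112.98548 / 110.86084 = 1.0192.

1.0192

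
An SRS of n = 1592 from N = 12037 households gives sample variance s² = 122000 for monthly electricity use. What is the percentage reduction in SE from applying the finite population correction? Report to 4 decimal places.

6.8474

f = n/N = 1592/12037 = 0.13225887.
SE_no-fpc = √(s²/n) = 8.7540371; SE_fpc = √((1−f)s²/n) = 8.1546153.
Ratio = √(1−f) = 0.93152624. Reduction = 100·(1 − 0.93152624) = 6.8474%.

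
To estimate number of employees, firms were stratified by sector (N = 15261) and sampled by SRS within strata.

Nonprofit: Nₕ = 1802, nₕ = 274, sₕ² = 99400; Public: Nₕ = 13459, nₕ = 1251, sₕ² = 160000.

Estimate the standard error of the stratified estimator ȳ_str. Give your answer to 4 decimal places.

9.7221

Var(ȳ_str) = Σₕ Wₕ²(1 − fₕ)sₕ²/nₕ with Wₕ = Nₕ/N, N = 15261.
Nonprofit: Wₕ = 0.11807876; term = 0.11807876²·(1 − 0.15205327)·99400/274 = 4.2889203.
Public: Wₕ = 0.88192124; term = 0.88192124²·(1 − 0.09294896)·160000/1251 = 90.230633.
Sum = 94.519553.
SE = √(94.519553) = 9.7221.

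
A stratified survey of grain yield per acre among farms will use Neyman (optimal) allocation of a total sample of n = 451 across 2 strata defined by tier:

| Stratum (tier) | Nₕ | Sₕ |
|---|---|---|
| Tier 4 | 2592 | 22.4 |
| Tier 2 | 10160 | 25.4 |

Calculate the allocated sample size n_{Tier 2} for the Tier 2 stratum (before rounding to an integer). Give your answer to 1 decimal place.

368.2

Neyman allocation: nₕ = n·NₕSₕ / Σⱼ NⱼSⱼ.
Σ NⱼSⱼ = 2592·22.4 + 10160·25.4 = 316124.8.
n_{Tier 2} = 451·10160·25.4 / 316124.8 = 368.2.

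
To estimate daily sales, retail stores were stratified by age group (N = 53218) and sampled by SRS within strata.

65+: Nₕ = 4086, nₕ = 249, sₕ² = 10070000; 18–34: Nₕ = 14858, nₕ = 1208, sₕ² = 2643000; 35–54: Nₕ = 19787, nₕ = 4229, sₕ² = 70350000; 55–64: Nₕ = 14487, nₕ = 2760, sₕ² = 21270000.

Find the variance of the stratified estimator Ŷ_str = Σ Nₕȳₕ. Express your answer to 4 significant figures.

7.508 × 10^12

Var(Ŷ_str) = Σₕ Nₕ²(1 − fₕ)sₕ²/nₕ.
65+: 4086²·(1 − 249/4086)·10070000/249 = 6.340453 × 10^11.
18–34: 14858²·(1 − 1208/14858)·2643000/1208 = 4.4373454 × 10^11.
35–54: 19787²·(1 − 4229/19787)·70350000/4229 = 5.1210632 × 10^12.
55–64: 14487²·(1 − 2760/14487)·21270000/2760 = 1.3092536 × 10^12.
Sum = 7.5080966 × 10^12.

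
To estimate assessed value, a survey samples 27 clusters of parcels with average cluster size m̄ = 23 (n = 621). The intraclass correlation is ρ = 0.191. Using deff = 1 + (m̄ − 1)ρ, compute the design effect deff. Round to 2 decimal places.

5.20

deff = 1 + (23 − 1)·0.191 = 1 + 4.202 = 5.202.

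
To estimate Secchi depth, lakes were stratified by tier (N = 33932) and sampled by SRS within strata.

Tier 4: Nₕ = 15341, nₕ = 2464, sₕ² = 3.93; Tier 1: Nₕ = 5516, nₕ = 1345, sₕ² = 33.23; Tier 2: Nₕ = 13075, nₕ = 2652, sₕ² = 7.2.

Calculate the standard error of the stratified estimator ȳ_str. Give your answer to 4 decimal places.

0.0330

Var(ȳ_str) = Σₕ Wₕ²(1 − fₕ)sₕ²/nₕ with Wₕ = Nₕ/N, N = 33932.
Tier 4: Wₕ = 0.45211010; term = 0.45211010²·(1 − 0.16061534)·3.93/2464 = 2.7365368 × 10^-4.
Tier 1: Wₕ = 0.16256041; term = 0.16256041²·(1 − 0.24383611)·33.23/1345 = 4.9368916 × 10^-4.
Tier 2: Wₕ = 0.38532948; term = 0.38532948²·(1 − 0.20282983)·7.2/2652 = 3.2134718 × 10^-4.
Sum = 0.00108869.
SE = √(0.00108869) = 0.0330.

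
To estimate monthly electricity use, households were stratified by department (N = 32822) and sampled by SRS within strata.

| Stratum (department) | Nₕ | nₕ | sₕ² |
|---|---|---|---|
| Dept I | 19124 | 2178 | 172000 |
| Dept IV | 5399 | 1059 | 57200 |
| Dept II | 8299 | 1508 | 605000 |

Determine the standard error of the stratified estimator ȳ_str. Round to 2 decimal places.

6.78

Var(ȳ_str) = Σₕ Wₕ²(1 − fₕ)sₕ²/nₕ with Wₕ = Nₕ/N, N = 32822.
Dept I: Wₕ = 0.58265797; term = 0.58265797²·(1 − 0.11388831)·172000/2178 = 23.756717.
Dept IV: Wₕ = 0.16449333; term = 0.16449333²·(1 − 0.19614743)·57200/1059 = 1.1748246.
Dept II: Wₕ = 0.25284870; term = 0.25284870²·(1 − 0.18170864)·605000/1508 = 20.988599.
Sum = 45.920141.
SE = √(45.920141) = 6.78.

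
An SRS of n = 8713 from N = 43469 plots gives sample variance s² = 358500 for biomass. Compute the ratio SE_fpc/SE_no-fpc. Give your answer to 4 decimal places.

f = n/N = 8713/43469 = 0.20044169.
SE_no-fpc = √(s²/n) = 6.4144692; SE_fpc = √((1−f)s²/n) = 5.7356916.
Ratio = √(1−f) = 0.89418024.

0.8942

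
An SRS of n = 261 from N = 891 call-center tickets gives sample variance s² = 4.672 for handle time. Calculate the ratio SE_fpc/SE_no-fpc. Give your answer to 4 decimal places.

0.8409

f = n/N = 261/891 = 0.29292929.
SE_no-fpc = √(s²/n) = 0.13379231; SE_fpc = √((1−f)s²/n) = 0.11250261.
Ratio = √(1−f) = 0.84087497.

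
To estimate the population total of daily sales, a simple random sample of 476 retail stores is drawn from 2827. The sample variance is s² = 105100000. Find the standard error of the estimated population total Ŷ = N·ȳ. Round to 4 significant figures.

Var(Ŷ) = N²·Var(ȳ) = N²·(1 − n/N)·s²/n.
f = 476/2827 = 0.16837637; Var(ȳ) = 0.83162363·105100000/476 = 183621.1.
Var(Ŷ) = 2827² · 183621.1 = 1.4674868 × 10^12.
SE(Ŷ) = √(1.4674868 × 10^12) = 1.211 × 10^6.

1.211 × 10^6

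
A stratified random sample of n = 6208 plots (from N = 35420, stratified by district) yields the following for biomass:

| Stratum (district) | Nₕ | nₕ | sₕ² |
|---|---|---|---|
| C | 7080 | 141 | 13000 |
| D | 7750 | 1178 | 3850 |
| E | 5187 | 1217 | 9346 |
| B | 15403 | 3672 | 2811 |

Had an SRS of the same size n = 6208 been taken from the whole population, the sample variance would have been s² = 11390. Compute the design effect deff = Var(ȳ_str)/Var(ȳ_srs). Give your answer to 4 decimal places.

2.6299

Var(ȳ_str) = Σ Wₕ²(1−fₕ)sₕ²/nₕ with Wₕ = Nₕ/35420:
  C: (7080/35420)²·(1−141/7080)·13000/141 = 3.6104162
  D: (7750/35420)²·(1−1178/7750)·3850/1178 = 0.1326837
  E: (5187/35420)²·(1−1217/5187)·9346/1217 = 0.12605058
  B: (15403/35420)²·(1−3672/15403)·2811/3672 = 0.11025579
  → Var(ȳ_str) = 3.9794063.
Var(ȳ_srs) = (1 − 6208/35420)·11390/6208 = 1.5131596.
deff = 3.9794063 / 1.5131596 = 2.6299.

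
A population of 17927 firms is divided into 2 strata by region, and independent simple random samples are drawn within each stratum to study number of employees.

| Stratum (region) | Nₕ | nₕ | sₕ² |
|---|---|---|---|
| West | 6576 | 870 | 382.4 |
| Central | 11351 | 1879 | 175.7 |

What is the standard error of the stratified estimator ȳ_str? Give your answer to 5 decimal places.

Var(ȳ_str) = Σₕ Wₕ²(1 − fₕ)sₕ²/nₕ with Wₕ = Nₕ/N, N = 17927.
West: Wₕ = 0.36682100; term = 0.36682100²·(1 − 0.13229927)·382.4/870 = 0.051318856.
Central: Wₕ = 0.63317900; term = 0.63317900²·(1 − 0.16553608)·175.7/1879 = 0.031282796.
Sum = 0.082601652.
SE = √(0.082601652) = 0.28741.

0.28741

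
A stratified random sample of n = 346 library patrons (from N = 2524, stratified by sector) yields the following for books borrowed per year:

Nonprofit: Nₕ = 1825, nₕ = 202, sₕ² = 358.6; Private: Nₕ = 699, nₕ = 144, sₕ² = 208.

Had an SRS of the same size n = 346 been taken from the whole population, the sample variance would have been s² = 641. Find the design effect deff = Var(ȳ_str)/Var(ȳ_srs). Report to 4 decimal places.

Var(ȳ_str) = Σ Wₕ²(1−fₕ)sₕ²/nₕ with Wₕ = Nₕ/2524:
  Nonprofit: (1825/2524)²·(1−202/1825)·358.6/202 = 0.82539456
  Private: (699/2524)²·(1−144/699)·208/144 = 0.087961434
  → Var(ȳ_str) = 0.91335599.
Var(ȳ_srs) = (1 − 346/2524)·641/346 = 1.5986392.
deff = 0.91335599 / 1.5986392 = 0.5713.

0.5713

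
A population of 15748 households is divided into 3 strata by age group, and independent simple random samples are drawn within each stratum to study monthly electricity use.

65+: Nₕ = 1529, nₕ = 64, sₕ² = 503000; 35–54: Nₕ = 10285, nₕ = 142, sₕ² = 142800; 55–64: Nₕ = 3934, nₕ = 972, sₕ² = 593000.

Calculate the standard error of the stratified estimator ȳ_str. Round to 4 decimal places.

Var(ȳ_str) = Σₕ Wₕ²(1 − fₕ)sₕ²/nₕ with Wₕ = Nₕ/N, N = 15748.
65+: Wₕ = 0.09709169; term = 0.09709169²·(1 − 0.04185742)·503000/64 = 70.98757.
35–54: Wₕ = 0.65309881; term = 0.65309881²·(1 − 0.01380651)·142800/142 = 423.0189.
55–64: Wₕ = 0.24980950; term = 0.24980950²·(1 − 0.24707677)·593000/972 = 28.665335.
Sum = 522.67181.
SE = √(522.67181) = 22.8620.

22.8620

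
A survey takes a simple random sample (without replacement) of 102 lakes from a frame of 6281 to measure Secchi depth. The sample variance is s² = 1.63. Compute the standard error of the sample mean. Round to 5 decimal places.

0.12538

Under SRS without replacement, Var(ȳ) = (1 − f)·s²/n with f = n/N = 102/6281 = 0.01623945.
Var(ȳ) = (1 − 0.01623945)·1.63/102 = 0.98376055·0.015980392 = 0.015720879.
SE(ȳ) = √(0.015720879) = 0.12538.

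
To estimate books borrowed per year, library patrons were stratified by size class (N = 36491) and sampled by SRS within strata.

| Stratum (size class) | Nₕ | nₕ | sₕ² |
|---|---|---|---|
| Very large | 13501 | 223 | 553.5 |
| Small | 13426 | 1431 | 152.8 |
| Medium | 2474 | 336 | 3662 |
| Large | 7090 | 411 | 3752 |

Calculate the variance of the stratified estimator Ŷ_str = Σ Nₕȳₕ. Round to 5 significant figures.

9.5209 × 10^8

Var(Ŷ_str) = Σₕ Nₕ²(1 − fₕ)sₕ²/nₕ.
Very large: 13501²·(1 − 223/13501)·553.5/223 = 4.4495016 × 10^8.
Small: 13426²·(1 − 1431/13426)·152.8/1431 = 1.7196126 × 10^7.
Medium: 2474²·(1 − 336/2474)·3662/336 = 5.7648294 × 10^7.
Large: 7090²·(1 − 411/7090)·3752/411 = 4.3229348 × 10^8.
Sum = 9.5208806 × 10^8.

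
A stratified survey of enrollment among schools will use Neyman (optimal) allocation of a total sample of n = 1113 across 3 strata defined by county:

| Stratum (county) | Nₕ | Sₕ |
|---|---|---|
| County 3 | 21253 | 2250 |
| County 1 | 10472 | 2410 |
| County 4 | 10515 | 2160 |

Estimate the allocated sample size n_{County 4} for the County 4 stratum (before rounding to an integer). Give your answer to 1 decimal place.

264.0

Neyman allocation: nₕ = n·NₕSₕ / Σⱼ NⱼSⱼ.
Σ NⱼSⱼ = 21253·2250 + 10472·2410 + 10515·2160 = 9.576917 × 10^7.
n_{County 4} = 1113·10515·2160 / (9.576917 × 10^7) = 264.0.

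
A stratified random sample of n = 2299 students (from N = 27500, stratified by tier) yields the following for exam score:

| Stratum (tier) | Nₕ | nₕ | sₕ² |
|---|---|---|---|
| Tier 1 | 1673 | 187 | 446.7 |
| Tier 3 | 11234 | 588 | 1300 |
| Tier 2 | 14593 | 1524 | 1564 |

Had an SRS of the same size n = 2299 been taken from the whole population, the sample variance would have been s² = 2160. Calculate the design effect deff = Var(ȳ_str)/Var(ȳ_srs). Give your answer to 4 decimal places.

0.7158

Var(ȳ_str) = Σ Wₕ²(1−fₕ)sₕ²/nₕ with Wₕ = Nₕ/27500:
  Tier 1: (1673/27500)²·(1−187/1673)·446.7/187 = 0.007852785
  Tier 3: (11234/27500)²·(1−588/11234)·1300/588 = 0.34964033
  Tier 2: (14593/27500)²·(1−1524/14593)·1564/1524 = 0.2588054
  → Var(ȳ_str) = 0.61629852.
Var(ȳ_srs) = (1 − 2299/27500)·2160/2299 = 0.86099348.
deff = 0.61629852 / 0.86099348 = 0.7158.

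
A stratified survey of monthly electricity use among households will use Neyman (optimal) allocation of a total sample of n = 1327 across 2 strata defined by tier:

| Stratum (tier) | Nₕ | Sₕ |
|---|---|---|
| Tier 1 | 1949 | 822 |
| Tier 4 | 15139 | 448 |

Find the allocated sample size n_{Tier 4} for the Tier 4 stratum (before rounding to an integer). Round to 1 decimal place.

Neyman allocation: nₕ = n·NₕSₕ / Σⱼ NⱼSⱼ.
Σ NⱼSⱼ = 1949·822 + 15139·448 = 8.38435 × 10^6.
n_{Tier 4} = 1327·15139·448 / (8.38435 × 10^6) = 1073.4.

1073.4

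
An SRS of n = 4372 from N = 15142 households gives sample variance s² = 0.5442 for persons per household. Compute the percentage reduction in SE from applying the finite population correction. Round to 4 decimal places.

f = n/N = 4372/15142 = 0.28873332.
SE_no-fpc = √(s²/n) = 0.011156788; SE_fpc = √((1−f)s²/n) = 0.009409259.
Ratio = √(1−f) = 0.84336628. Reduction = 100·(1 − 0.84336628) = 15.6634%.

15.6634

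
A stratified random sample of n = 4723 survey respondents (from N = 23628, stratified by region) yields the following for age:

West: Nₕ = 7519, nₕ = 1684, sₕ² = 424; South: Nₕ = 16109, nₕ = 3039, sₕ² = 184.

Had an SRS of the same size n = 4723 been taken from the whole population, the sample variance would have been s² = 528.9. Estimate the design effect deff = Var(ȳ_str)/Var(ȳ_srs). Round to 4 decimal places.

0.4757

Var(ȳ_str) = Σ Wₕ²(1−fₕ)sₕ²/nₕ with Wₕ = Nₕ/23628:
  West: (7519/23628)²·(1−1684/7519)·424/1684 = 0.019786583
  South: (16109/23628)²·(1−3039/16109)·184/3039 = 0.022833757
  → Var(ȳ_str) = 0.04262034.
Var(ȳ_srs) = (1 − 4723/23628)·528.9/4723 = 0.089599449.
deff = 0.04262034 / 0.089599449 = 0.4757.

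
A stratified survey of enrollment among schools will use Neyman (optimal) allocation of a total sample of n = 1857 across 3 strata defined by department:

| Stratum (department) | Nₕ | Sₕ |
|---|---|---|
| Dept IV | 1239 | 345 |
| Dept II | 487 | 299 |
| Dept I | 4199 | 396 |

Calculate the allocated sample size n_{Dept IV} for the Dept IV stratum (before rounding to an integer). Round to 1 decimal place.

355.0

Neyman allocation: nₕ = n·NₕSₕ / Σⱼ NⱼSⱼ.
Σ NⱼSⱼ = 1239·345 + 487·299 + 4199·396 = 2.235872 × 10^6.
n_{Dept IV} = 1857·1239·345 / (2.235872 × 10^6) = 355.0.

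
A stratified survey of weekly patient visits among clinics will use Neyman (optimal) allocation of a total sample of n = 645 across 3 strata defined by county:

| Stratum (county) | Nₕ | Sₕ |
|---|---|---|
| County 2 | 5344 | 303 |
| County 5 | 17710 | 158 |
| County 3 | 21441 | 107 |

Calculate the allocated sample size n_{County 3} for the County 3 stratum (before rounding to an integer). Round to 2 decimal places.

Neyman allocation: nₕ = n·NₕSₕ / Σⱼ NⱼSⱼ.
Σ NⱼSⱼ = 5344·303 + 17710·158 + 21441·107 = 6.711599 × 10^6.
n_{County 3} = 645·21441·107 / (6.711599 × 10^6) = 220.48.

220.48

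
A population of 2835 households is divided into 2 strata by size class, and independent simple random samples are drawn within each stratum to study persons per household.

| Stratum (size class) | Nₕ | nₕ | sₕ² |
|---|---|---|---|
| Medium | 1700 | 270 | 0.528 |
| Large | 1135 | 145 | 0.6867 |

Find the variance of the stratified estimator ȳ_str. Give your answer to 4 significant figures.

Var(ȳ_str) = Σₕ Wₕ²(1 − fₕ)sₕ²/nₕ with Wₕ = Nₕ/N, N = 2835.
Medium: Wₕ = 0.59964727; term = 0.59964727²·(1 − 0.15882353)·0.528/270 = 5.9149216 × 10^-4.
Large: Wₕ = 0.40035273; term = 0.40035273²·(1 − 0.12775330)·0.6867/145 = 6.6210059 × 10^-4.
Sum = 0.0012535928.

0.001254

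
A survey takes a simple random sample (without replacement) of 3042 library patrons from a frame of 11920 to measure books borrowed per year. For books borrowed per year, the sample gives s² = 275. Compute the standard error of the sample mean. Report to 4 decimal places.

0.2595

Under SRS without replacement, Var(ȳ) = (1 − f)·s²/n with f = n/N = 3042/11920 = 0.25520134.
Var(ȳ) = (1 − 0.25520134)·275/3042 = 0.74479866·0.090401052 = 0.067330582.
SE(ȳ) = √(0.067330582) = 0.2595.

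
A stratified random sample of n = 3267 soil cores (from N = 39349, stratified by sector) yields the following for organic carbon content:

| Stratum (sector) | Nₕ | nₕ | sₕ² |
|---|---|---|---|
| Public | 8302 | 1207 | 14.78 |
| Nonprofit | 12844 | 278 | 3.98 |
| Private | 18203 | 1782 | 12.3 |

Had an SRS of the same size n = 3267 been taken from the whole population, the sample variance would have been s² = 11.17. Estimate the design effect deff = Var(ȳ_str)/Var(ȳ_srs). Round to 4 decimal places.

1.0496

Var(ȳ_str) = Σ Wₕ²(1−fₕ)sₕ²/nₕ with Wₕ = Nₕ/39349:
  Public: (8302/39349)²·(1−1207/8302)·14.78/1207 = 4.6583798 × 10^-4
  Nonprofit: (12844/39349)²·(1−278/12844)·3.98/278 = 0.0014923415
  Private: (18203/39349)²·(1−1782/18203)·12.3/1782 = 0.0013325165
  → Var(ȳ_str) = 0.003290696.
Var(ȳ_srs) = (1 − 3267/39349)·11.17/3267 = 0.0031351689.
deff = 0.003290696 / 0.0031351689 = 1.0496.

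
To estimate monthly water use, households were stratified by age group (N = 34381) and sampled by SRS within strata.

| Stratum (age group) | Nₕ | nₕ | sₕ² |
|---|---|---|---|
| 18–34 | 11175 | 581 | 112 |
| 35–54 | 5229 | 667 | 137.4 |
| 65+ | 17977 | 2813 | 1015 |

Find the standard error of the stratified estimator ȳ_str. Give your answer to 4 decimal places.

0.3266

Var(ȳ_str) = Σₕ Wₕ²(1 − fₕ)sₕ²/nₕ with Wₕ = Nₕ/N, N = 34381.
18–34: Wₕ = 0.32503418; term = 0.32503418²·(1 − 0.05199105)·112/581 = 0.019306893.
35–54: Wₕ = 0.15208982; term = 0.15208982²·(1 − 0.12755785)·137.4/667 = 0.0041571703.
65+: Wₕ = 0.52287601; term = 0.52287601²·(1 − 0.15647772)·1015/2813 = 0.083212831.
Sum = 0.10667689.
SE = √(0.10667689) = 0.3266.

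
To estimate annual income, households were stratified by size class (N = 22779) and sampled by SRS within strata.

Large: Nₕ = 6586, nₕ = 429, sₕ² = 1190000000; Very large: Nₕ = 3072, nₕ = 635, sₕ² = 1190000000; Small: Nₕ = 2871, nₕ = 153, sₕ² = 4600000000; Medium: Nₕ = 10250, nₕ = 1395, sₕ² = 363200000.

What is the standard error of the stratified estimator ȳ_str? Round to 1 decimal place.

Var(ȳ_str) = Σₕ Wₕ²(1 − fₕ)sₕ²/nₕ with Wₕ = Nₕ/N, N = 22779.
Large: Wₕ = 0.28912595; term = 0.28912595²·(1 − 0.06513817)·1190000000/429 = 216776.02.
Very large: Wₕ = 0.13486106; term = 0.13486106²·(1 − 0.20670573)·1190000000/635 = 27038.38.
Small: Wₕ = 0.12603714; term = 0.12603714²·(1 − 0.05329154)·4600000000/153 = 452147.09.
Medium: Wₕ = 0.44997585; term = 0.44997585²·(1 − 0.13609756)·363200000/1395 = 45542.278.
Sum = 741503.77.
SE = √(741503.77) = 861.1.

861.1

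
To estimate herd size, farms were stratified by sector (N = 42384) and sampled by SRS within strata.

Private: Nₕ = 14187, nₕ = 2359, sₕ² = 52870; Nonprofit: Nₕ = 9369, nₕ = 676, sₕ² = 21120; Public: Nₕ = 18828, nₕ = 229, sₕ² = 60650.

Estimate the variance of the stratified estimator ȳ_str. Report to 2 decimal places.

55.14

Var(ȳ_str) = Σₕ Wₕ²(1 − fₕ)sₕ²/nₕ with Wₕ = Nₕ/N, N = 42384.
Private: Wₕ = 0.33472537; term = 0.33472537²·(1 − 0.16627899)·52870/2359 = 2.0935309.
Nonprofit: Wₕ = 0.22105040; term = 0.22105040²·(1 − 0.07215284)·21120/676 = 1.4164663.
Public: Wₕ = 0.44422424; term = 0.44422424²·(1 − 0.01216274)·60650/229 = 51.627991.
Sum = 55.137988.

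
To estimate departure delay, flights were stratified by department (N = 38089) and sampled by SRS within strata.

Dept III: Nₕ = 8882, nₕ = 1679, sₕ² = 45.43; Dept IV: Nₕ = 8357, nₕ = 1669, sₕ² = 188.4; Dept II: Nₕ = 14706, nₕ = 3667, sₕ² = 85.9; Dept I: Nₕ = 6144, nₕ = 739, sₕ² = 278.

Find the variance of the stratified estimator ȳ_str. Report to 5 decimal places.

0.01677

Var(ȳ_str) = Σₕ Wₕ²(1 − fₕ)sₕ²/nₕ with Wₕ = Nₕ/N, N = 38089.
Dept III: Wₕ = 0.23319068; term = 0.23319068²·(1 − 0.18903400)·45.43/1679 = 0.0011932105.
Dept IV: Wₕ = 0.21940718; term = 0.21940718²·(1 − 0.19971282)·188.4/1669 = 0.0043488266.
Dept II: Wₕ = 0.38609572; term = 0.38609572²·(1 − 0.24935401)·85.9/3667 = 0.0026212437.
Dept I: Wₕ = 0.16130641; term = 0.16130641²·(1 − 0.12027995)·278/739 = 0.0086108916.
Sum = 0.016774172.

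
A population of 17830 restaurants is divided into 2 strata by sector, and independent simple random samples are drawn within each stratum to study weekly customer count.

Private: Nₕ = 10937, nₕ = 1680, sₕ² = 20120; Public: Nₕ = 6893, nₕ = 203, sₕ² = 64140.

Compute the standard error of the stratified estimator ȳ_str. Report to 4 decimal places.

7.0460

Var(ȳ_str) = Σₕ Wₕ²(1 − fₕ)sₕ²/nₕ with Wₕ = Nₕ/N, N = 17830.
Private: Wₕ = 0.61340437; term = 0.61340437²·(1 − 0.15360702)·20120/1680 = 3.8140333.
Public: Wₕ = 0.38659563; term = 0.38659563²·(1 − 0.02945017)·64140/203 = 45.831559.
Sum = 49.645592.
SE = √(49.645592) = 7.0460.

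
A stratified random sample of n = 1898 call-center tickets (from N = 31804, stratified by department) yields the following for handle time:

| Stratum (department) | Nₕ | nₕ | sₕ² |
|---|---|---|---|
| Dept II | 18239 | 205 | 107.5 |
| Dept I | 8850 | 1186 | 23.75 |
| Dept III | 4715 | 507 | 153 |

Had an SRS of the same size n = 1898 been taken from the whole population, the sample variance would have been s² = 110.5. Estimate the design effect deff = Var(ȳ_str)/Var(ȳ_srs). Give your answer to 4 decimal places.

3.2475

Var(ȳ_str) = Σ Wₕ²(1−fₕ)sₕ²/nₕ with Wₕ = Nₕ/31804:
  Dept II: (18239/31804)²·(1−205/18239)·107.5/205 = 0.17052349
  Dept I: (8850/31804)²·(1−1186/8850)·23.75/1186 = 0.0013428089
  Dept III: (4715/31804)²·(1−507/4715)·153/507 = 0.0059193962
  → Var(ȳ_str) = 0.1777857.
Var(ȳ_srs) = (1 − 1898/31804)·110.5/1898 = 0.054744772.
deff = 0.1777857 / 0.054744772 = 3.2475.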